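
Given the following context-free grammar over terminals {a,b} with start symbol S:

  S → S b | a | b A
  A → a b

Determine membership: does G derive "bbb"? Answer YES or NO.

Convert to CNF:
  S -> S T1 | T1 A | a
  A -> T0 T1
  T0 -> a
  T1 -> b

CYK table (by increasing span):
  T[0,0] 'b' = {T1}  orig:{}
  T[1,1] 'b' = {T1}  orig:{}
  T[2,2] 'b' = {T1}  orig:{}
  T[0,1] 'bb' = ∅
  T[1,2] 'bb' = ∅
  T[0,2] 'bbb' = ∅

S ∉ T[0,2] ⇒ NO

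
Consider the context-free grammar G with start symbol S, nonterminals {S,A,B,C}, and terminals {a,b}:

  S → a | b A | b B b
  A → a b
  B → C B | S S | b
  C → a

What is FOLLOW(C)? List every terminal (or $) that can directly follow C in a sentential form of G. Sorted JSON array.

Compute FIRST by fixpoint:
pass 1:
  A via A→a b: +{a}
  B via B→b: +{b}
  C via C→a: +{a}
  S via S→a: +{a}
  S via S→b A: +{b}
  FIRST(S)={a,b}  FIRST(A)={a}  FIRST(B)={b}  FIRST(C)={a}
pass 2:
  B via B→C B: +{a}
  FIRST(S)={a,b}  FIRST(A)={a}  FIRST(B)={a,b}  FIRST(C)={a}
pass 3: (stable)
  FIRST(S)={a,b}  FIRST(A)={a}  FIRST(B)={a,b}  FIRST(C)={a}

Compute FOLLOW by fixpoint:
seed FOLLOW(S) with $
pass 1:
  B→C B: FOLLOW(C) ⊇ FIRST(B) = {a,b}; new: +{a,b}
  B→S S: FOLLOW(S) ⊇ FIRST(S) = {a,b}; new: +{a,b}
  S→b A: FOLLOW(A) ⊇ FOLLOW(S) ⊇ {$,a,b}; new: +{$,a,b}
  S→b B b: FOLLOW(B) ⊇ FIRST(b) = {b}; new: +{b}
  FOLLOW(S)={$,a,b}  FOLLOW(A)={$,a,b}  FOLLOW(B)={b}  FOLLOW(C)={a,b}
pass 2: (no change)
  FOLLOW(S)={$,a,b}  FOLLOW(A)={$,a,b}  FOLLOW(B)={b}  FOLLOW(C)={a,b}

FOLLOW(C) = ["a", "b"]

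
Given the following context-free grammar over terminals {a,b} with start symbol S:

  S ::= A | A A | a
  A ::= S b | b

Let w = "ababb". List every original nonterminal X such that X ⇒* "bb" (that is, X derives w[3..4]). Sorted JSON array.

Convert to CNF:
  S -> A A | S T0 | a | b
  A -> S T0 | b
  T0 -> b

CYK table (by increasing span) — only the sub-triangle for w[3..4]:
  cell(3,3) b: {A,S,T0}  orig:{A,S}
  cell(4,4) b: {A,S,T0}  orig:{A,S}
  cell(3,4) bb: {A,S}

Original NTs in T[3,4] deriving "bb": ["A", "S"]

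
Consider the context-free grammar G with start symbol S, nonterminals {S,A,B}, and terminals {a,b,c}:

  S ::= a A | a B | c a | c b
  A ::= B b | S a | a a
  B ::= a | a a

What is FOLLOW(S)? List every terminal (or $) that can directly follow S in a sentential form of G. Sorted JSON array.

FIRST iteration:
round 1:
  A via A→a a: +{a}
  B via B→a: +{a}
  S via S→a A: +{a}
  S via S→c a: +{c}
  S: {a,c}  A: {a}  B: {a}
round 2:
  A via A→S a: +{c}
  S: {a,c}  A: {a,c}  B: {a}
round 3: — fixpoint
  S: {a,c}  A: {a,c}  B: {a}

FOLLOW iteration:
FOLLOW(S) := {$}
pass 1:
  A→B b: FOLLOW(B) ⊇ FIRST(b) = {b}; new: +{b}
  A→S a: FOLLOW(S) ⊇ FIRST(a) = {a}; new: +{a}
  S→a A: FOLLOW(A) ⊇ FOLLOW(S) ⊇ {$,a}; new: +{$,a}
  S→a B: FOLLOW(B) ⊇ FOLLOW(S) ⊇ {$,a}; new: +{$,a}
  S: {$,a}  A: {$,a}  B: {$,a,b}
pass 2: done
  S: {$,a}  A: {$,a}  B: {$,a,b}

FOLLOW(S) = ["$", "a"]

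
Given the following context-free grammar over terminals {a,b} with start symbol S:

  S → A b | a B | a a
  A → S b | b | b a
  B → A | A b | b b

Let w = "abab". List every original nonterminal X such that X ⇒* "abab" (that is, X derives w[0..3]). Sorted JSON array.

CNF form of G:
  S -> A T0 | T1 B | T1 T1
  A -> S T0 | T0 T1 | b
  B -> A T0 | S T0 | T0 T0 | T0 T1 | b
  T0 -> b
  T1 -> a

CYK fill — only the sub-triangle for w[0..3]:
  cell(0,0) a: {T1}  orig:{}
  cell(1,1) b: {A,B,T0}  orig:{A,B}
  cell(2,2) a: {T1}  orig:{}
  cell(3,3) b: {A,B,T0}  orig:{A,B}
  cell(0,1) ab: {S}
  cell(1,2) ba: {A,B}
  cell(2,3) ab: {S}
  cell(0,2) aba: {S}
  cell(1,3) bab: {B,S}
  cell(0,3) abab: {A,B,S}

Original NTs in T[0,3] deriving "abab": ["A", "B", "S"]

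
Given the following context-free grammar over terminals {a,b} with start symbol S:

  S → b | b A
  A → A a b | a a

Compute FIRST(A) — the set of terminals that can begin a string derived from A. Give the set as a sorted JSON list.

Compute FIRST by fixpoint:
pass 1:
  A via A→a a: +{a}
  S via S→b: +{b}
  FIRST(S)={b}  FIRST(A)={a}
pass 2: (stable)
  FIRST(S)={b}  FIRST(A)={a}

FIRST(A) = ["a"]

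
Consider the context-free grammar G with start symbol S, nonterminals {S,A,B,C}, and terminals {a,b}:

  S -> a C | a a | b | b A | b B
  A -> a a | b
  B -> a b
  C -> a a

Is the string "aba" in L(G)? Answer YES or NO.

Convert to CNF:
  S -> T0 C | T0 T0 | T1 A | T1 B | b
  A -> T0 T0 | b
  B -> T0 T1
  C -> T0 T0
  T0 -> a
  T1 -> b

Fill CYK table bottom-up:
  [0..0]={T0}  "a"  orig:{}
  [1..1]={A,S,T1}  "b"  orig:{A,S}
  [2..2]={T0}  "a"  orig:{}
  [0..1]={B}  "ab"
  [1..2]=∅  "ba"
  [0..2]=∅  "aba"

S ∉ T[0,2] ⇒ NO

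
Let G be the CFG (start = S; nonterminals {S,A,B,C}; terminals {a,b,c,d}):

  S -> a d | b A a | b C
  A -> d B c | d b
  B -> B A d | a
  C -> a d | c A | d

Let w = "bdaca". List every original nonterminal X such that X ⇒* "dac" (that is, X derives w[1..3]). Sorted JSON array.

CNF form of G:
  S -> T2 C | T2 X6 | T3 T0
  A -> T0 T2 | T0 X4
  B -> B X5 | a
  C -> T1 A | T3 T0 | d
  T0 -> d
  T1 -> c
  T2 -> b
  T3 -> a
  X4 -> B T1
  X5 -> A T0
  X6 -> A T3

Fill CYK table bottom-up, restricted to cells inside w[1..3]:
  T[1,1] 'd' = {C,T0}  orig:{C}
  T[2,2] 'a' = {B,T3}  orig:{B}
  T[3,3] 'c' = {T1}  orig:{}
  T[1,2] 'da' = ∅
  T[2,3] 'ac' = {X4}  orig:{}
  T[1,3] 'dac' = {A}

Original NTs in T[1,3] deriving "dac": ["A"]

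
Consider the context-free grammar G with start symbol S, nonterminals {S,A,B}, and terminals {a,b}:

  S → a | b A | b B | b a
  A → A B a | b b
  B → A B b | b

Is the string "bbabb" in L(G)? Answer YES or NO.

Convert to CNF:
  S -> T1 A | T1 B | T1 T0 | a
  A -> A X2 | T1 T1
  B -> A X3 | b
  T0 -> a
  T1 -> b
  X2 -> B T0
  X3 -> B T1

Fill CYK table bottom-up:
  cell(0,0) b: {B,T1}  orig:{B}
  cell(1,1) b: {B,T1}  orig:{B}
  cell(2,2) a: {S,T0}  orig:{S}
  cell(3,3) b: {B,T1}  orig:{B}
  cell(4,4) b: {B,T1}  orig:{B}
  cell(0,1) bb: {A,S,X3}  orig:{A,S}
  cell(1,2) ba: {S,X2}  orig:{S}
  cell(2,3) ab: ∅
  cell(3,4) bb: {A,S,X3}  orig:{A,S}
  cell(0,2) bba: ∅
  cell(1,3) bab: ∅
  cell(2,4) abb: ∅
  cell(0,3) bbab: ∅
  cell(1,4) babb: ∅
  cell(0,4) bbabb: ∅

S ∉ T[0,4] ⇒ NO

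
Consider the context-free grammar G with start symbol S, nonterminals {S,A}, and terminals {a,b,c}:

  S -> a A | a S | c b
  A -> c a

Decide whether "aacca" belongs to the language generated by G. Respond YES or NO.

Convert to CNF:
  S -> T0 T2 | T1 A | T1 S
  A -> T0 T1
  T0 -> c
  T1 -> a
  T2 -> b

Fill CYK table bottom-up:
  [0..0]={T1}  "a"  orig:{}
  [1..1]={T1}  "a"  orig:{}
  [2..2]={T0}  "c"  orig:{}
  [3..3]={T0}  "c"  orig:{}
  [4..4]={T1}  "a"  orig:{}
  [0..1]=∅  "aa"
  [1..2]=∅  "ac"
  [2..3]=∅  "cc"
  [3..4]={A}  "ca"
  [0..2]=∅  "aac"
  [1..3]=∅  "acc"
  [2..4]=∅  "cca"
  [0..3]=∅  "aacc"
  [1..4]=∅  "acca"
  [0..4]=∅  "aacca"

S ∉ T[0,4] ⇒ NO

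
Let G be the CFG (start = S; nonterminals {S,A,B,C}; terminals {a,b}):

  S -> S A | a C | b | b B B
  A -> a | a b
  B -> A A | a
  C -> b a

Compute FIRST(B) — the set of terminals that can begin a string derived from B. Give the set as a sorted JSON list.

FIRST iteration:
pass 1:
  A via A→a: +{a}
  B via B→A A: +{a}
  C via C→b a: +{b}
  S via S→a C: +{a}
  S via S→b: +{b}
  S: {a,b}  A: {a}  B: {a}  C: {b}
pass 2: — fixpoint
  S: {a,b}  A: {a}  B: {a}  C: {b}

FIRST(B) = ["a"]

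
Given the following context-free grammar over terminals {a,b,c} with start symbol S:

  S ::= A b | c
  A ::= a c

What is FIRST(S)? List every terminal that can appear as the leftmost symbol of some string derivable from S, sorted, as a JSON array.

FIRST sets, iterate to fixpoint:
pass 1:
  A via A→a c: +{a}
  S via S→A b: +{a}
  S via S→c: +{c}
  FIRST(S)={a,c}  FIRST(A)={a}
pass 2: (stable)
  FIRST(S)={a,c}  FIRST(A)={a}

FIRST(S) = ["a", "c"]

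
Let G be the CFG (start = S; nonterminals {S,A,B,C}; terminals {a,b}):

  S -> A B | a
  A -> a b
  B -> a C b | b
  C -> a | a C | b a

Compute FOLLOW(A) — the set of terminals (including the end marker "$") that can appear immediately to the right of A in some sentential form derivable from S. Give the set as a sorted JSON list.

Compute FIRST by fixpoint:
round 1:
  A via A→a b: +{a}
  B via B→a C b: +{a}
  B via B→b: +{b}
  C via C→a: +{a}
  C via C→b a: +{b}
  S via S→A B: +{a}
  FIRST[S]={a}  FIRST[A]={a}  FIRST[B]={a,b}  FIRST[C]={a,b}
round 2: (stable)
  FIRST[S]={a}  FIRST[A]={a}  FIRST[B]={a,b}  FIRST[C]={a,b}

Compute FOLLOW by fixpoint:
seed FOLLOW(S) with $
[1]
  B→a C b: FOLLOW(C) ⊇ FIRST(b) = {b}; new: +{b}
  S→A B: FOLLOW(A) ⊇ FIRST(B) = {a,b}; new: +{a,b}
  S→A B: FOLLOW(B) ⊇ FOLLOW(S) ⊇ {$}; new: +{$}
  S: {$}  A: {a,b}  B: {$}  C: {b}
[2] (stable)
  S: {$}  A: {a,b}  B: {$}  C: {b}

FOLLOW(A) = ["a", "b"]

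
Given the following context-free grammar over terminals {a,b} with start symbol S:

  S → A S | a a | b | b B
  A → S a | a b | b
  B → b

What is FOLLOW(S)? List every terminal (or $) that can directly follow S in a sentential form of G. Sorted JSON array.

FIRST iteration:
iter 1:
  A via A→a b: +{a}
  A via A→b: +{b}
  B via B→b: +{b}
  S via S→A S: +{a,b}
  FIRST(S)={a,b}  FIRST(A)={a,b}  FIRST(B)={b}
iter 2: (stable)
  FIRST(S)={a,b}  FIRST(A)={a,b}  FIRST(B)={b}

Compute FOLLOW by fixpoint:
FOLLOW(S) := {$}
pass 1:
  A→S a: FOLLOW(S) ⊇ FIRST(a) = {a}; new: +{a}
  S→A S: FOLLOW(A) ⊇ FIRST(S) = {a,b}; new: +{a,b}
  S→b B: FOLLOW(B) ⊇ FOLLOW(S) ⊇ {$,a}; new: +{$,a}
  FOLLOW[S]={$,a}  FOLLOW[A]={a,b}  FOLLOW[B]={$,a}
pass 2: — fixpoint
  FOLLOW[S]={$,a}  FOLLOW[A]={a,b}  FOLLOW[B]={$,a}

FOLLOW(S) = ["$", "a"]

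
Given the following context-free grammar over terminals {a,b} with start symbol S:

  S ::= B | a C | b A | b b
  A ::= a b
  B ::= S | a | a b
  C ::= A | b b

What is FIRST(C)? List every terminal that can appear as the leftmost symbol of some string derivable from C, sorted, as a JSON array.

FIRST sets, iterate to fixpoint:
[1]
  A via A→a b: +{a}
  B via B→a: +{a}
  C via C→A: +{a}
  C via C→b b: +{b}
  S via S→B: +{a}
  S via S→b A: +{b}
  FIRST[S]={a,b}  FIRST[A]={a}  FIRST[B]={a}  FIRST[C]={a,b}
[2]
  B via B→S: +{b}
  FIRST[S]={a,b}  FIRST[A]={a}  FIRST[B]={a,b}  FIRST[C]={a,b}
[3] done
  FIRST[S]={a,b}  FIRST[A]={a}  FIRST[B]={a,b}  FIRST[C]={a,b}

FIRST(C) = ["a", "b"]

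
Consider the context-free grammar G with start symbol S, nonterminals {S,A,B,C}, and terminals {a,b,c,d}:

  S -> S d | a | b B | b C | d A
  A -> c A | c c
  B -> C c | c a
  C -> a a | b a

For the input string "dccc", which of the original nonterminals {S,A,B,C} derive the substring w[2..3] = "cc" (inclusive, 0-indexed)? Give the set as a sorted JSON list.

Convert to CNF:
  S -> S T3 | T2 B | T2 C | T3 A | a
  A -> T0 A | T0 T0
  B -> C T0 | T0 T1
  C -> T1 T1 | T2 T1
  T0 -> c
  T1 -> a
  T2 -> b
  T3 -> d

CYK table (by increasing span) — only the sub-triangle for w[2..3]:
  cell(2,2) c: {T0}  orig:{}
  cell(3,3) c: {T0}  orig:{}
  cell(2,3) cc: {A}

Original NTs in T[2,3] deriving "cc": ["A"]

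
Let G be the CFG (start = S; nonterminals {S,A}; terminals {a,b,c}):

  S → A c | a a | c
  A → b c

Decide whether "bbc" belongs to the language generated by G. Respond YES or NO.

CNF form of G:
  S -> A T1 | T2 T2 | c
  A -> T0 T1
  T0 -> b
  T1 -> c
  T2 -> a

CYK table (by increasing span):
  cell(0,0) b: {T0}  orig:{}
  cell(1,1) b: {T0}  orig:{}
  cell(2,2) c: {S,T1}  orig:{S}
  cell(0,1) bb: ∅
  cell(1,2) bc: {A}
  cell(0,2) bbc: ∅

S ∉ T[0,2] ⇒ NO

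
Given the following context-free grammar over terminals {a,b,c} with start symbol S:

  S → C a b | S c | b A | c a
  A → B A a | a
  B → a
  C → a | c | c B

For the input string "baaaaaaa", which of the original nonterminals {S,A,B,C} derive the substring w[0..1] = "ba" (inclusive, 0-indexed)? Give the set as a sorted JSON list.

CNF form of G:
  S -> C X4 | S T1 | T1 T0 | T2 A
  A -> B X3 | a
  B -> a
  C -> T1 B | a | c
  T0 -> a
  T1 -> c
  T2 -> b
  X3 -> A T0
  X4 -> T0 T2

Fill CYK table bottom-up — only the sub-triangle for w[0..1]:
  T[0,0] 'b' = {T2}  orig:{}
  T[1,1] 'a' = {A,B,C,T0}  orig:{A,B,C}
  T[0,1] 'ba' = {S}

Original NTs in T[0,1] deriving "ba": ["S"]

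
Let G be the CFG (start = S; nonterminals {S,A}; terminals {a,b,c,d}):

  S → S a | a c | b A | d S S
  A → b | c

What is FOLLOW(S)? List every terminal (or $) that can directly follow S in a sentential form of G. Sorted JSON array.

FIRST iteration:
pass 1:
  A via A→b: +{b}
  A via A→c: +{c}
  S via S→a c: +{a}
  S via S→b A: +{b}
  S via S→d S S: +{d}
  FIRST(S)={a,b,d}  FIRST(A)={b,c}
pass 2: — fixpoint
  FIRST(S)={a,b,d}  FIRST(A)={b,c}

FOLLOW iteration:
seed FOLLOW(S) with $
[1]
  S→S a: FOLLOW(S) ⊇ FIRST(a) = {a}; new: +{a}
  S→b A: FOLLOW(A) ⊇ FOLLOW(S) ⊇ {$,a}; new: +{$,a}
  S→d S S: FOLLOW(S) ⊇ FIRST(S) = {a,b,d}; new: +{b,d}
  S: {$,a,b,d}  A: {$,a}
[2]
  S→b A: FOLLOW(A) ⊇ FOLLOW(S) ⊇ {$,a,b,d}; new: +{b,d}
  S: {$,a,b,d}  A: {$,a,b,d}
[3] done
  S: {$,a,b,d}  A: {$,a,b,d}

FOLLOW(S) = ["$", "a", "b", "d"]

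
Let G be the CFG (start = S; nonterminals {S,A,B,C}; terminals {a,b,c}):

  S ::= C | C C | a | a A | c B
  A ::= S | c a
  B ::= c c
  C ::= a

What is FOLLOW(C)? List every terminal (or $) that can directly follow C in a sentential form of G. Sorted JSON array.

FIRST sets, iterate to fixpoint:
[1]
  A via A→c a: +{c}
  B via B→c c: +{c}
  C via C→a: +{a}
  S via S→C: +{a}
  S via S→c B: +{c}
  S: {a,c}  A: {c}  B: {c}  C: {a}
[2]
  A via A→S: +{a}
  S: {a,c}  A: {a,c}  B: {c}  C: {a}
[3] (stable)
  S: {a,c}  A: {a,c}  B: {c}  C: {a}

Compute FOLLOW by fixpoint:
initialize: $ ∈ FOLLOW(S)
[1]
  S→C: FOLLOW(C) ⊇ FOLLOW(S) ⊇ {$}; new: +{$}
  S→C C: FOLLOW(C) ⊇ FIRST(C) = {a}; new: +{a}
  S→a A: FOLLOW(A) ⊇ FOLLOW(S) ⊇ {$}; new: +{$}
  S→c B: FOLLOW(B) ⊇ FOLLOW(S) ⊇ {$}; new: +{$}
  FOLLOW[S]={$}  FOLLOW[A]={$}  FOLLOW[B]={$}  FOLLOW[C]={$,a}
[2] (stable)
  FOLLOW[S]={$}  FOLLOW[A]={$}  FOLLOW[B]={$}  FOLLOW[C]={$,a}

FOLLOW(C) = ["$", "a"]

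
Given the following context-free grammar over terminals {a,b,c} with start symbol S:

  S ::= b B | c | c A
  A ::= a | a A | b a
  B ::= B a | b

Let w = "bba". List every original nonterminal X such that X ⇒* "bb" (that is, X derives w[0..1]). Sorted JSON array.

Convert to CNF:
  S -> T1 B | T2 A | c
  A -> T0 A | T1 T0 | a
  B -> B T0 | b
  T0 -> a
  T1 -> b
  T2 -> c

CYK fill, restricted to cells inside w[0..1]:
  T[0,0] 'b' = {B,T1}  orig:{B}
  T[1,1] 'b' = {B,T1}  orig:{B}
  T[0,1] 'bb' = {S}

Original NTs in T[0,1] deriving "bb": ["S"]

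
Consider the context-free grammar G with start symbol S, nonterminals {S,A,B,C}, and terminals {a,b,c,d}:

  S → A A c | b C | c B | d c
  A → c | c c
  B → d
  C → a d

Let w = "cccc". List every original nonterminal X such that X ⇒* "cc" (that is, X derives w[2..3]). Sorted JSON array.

CNF form of G:
  S -> A X4 | T0 B | T2 T0 | T3 C
  A -> T0 T0 | c
  B -> d
  C -> T1 T2
  T0 -> c
  T1 -> a
  T2 -> d
  T3 -> b
  X4 -> A T0

CYK fill — only the sub-triangle for w[2..3]:
  cell(2,2) c: {A,T0}  orig:{A}
  cell(3,3) c: {A,T0}  orig:{A}
  cell(2,3) cc: {A,X4}  orig:{A}

Original NTs in T[2,3] deriving "cc": ["A"]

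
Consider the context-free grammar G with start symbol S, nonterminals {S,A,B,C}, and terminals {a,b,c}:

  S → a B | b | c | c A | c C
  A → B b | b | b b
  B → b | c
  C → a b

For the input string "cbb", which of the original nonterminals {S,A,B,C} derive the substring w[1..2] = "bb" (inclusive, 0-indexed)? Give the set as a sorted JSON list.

CNF form of G:
  S -> T1 B | T2 A | T2 C | b | c
  A -> B T0 | T0 T0 | b
  B -> b | c
  C -> T1 T0
  T0 -> b
  T1 -> a
  T2 -> c

CYK fill — only the sub-triangle for w[1..2]:
  [1..1]={A,B,S,T0}  "b"  orig:{A,B,S}
  [2..2]={A,B,S,T0}  "b"  orig:{A,B,S}
  [1..2]={A}  "bb"

Original NTs in T[1,2] deriving "bb": ["A"]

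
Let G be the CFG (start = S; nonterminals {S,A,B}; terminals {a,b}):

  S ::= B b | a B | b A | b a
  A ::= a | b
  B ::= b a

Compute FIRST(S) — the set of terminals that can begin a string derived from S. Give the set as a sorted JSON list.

Compute FIRST by fixpoint:
pass 1:
  A via A→a: +{a}
  A via A→b: +{b}
  B via B→b a: +{b}
  S via S→B b: +{b}
  S via S→a B: +{a}
  S: {a,b}  A: {a,b}  B: {b}
pass 2: done
  S: {a,b}  A: {a,b}  B: {b}

FIRST(S) = ["a", "b"]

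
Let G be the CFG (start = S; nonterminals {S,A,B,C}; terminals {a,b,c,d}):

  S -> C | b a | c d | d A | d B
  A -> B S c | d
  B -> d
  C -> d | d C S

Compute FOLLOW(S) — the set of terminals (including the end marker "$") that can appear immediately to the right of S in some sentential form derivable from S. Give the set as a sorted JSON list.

FIRST sets, iterate to fixpoint:
pass 1:
  A via A→d: +{d}
  B via B→d: +{d}
  C via C→d: +{d}
  S via S→C: +{d}
  S via S→b a: +{b}
  S via S→c d: +{c}
  FIRST(S)={b,c,d}  FIRST(A)={d}  FIRST(B)={d}  FIRST(C)={d}
pass 2: (no change)
  FIRST(S)={b,c,d}  FIRST(A)={d}  FIRST(B)={d}  FIRST(C)={d}

Compute FOLLOW by fixpoint:
FOLLOW(S) := {$}
iter 1:
  A→B S c: FOLLOW(B) ⊇ FIRST(S) = {b,c,d}; new: +{b,c,d}
  A→B S c: FOLLOW(S) ⊇ FIRST(c) = {c}; new: +{c}
  C→d C S: FOLLOW(C) ⊇ FIRST(S) = {b,c,d}; new: +{b,c,d}
  C→d C S: FOLLOW(S) ⊇ FOLLOW(C) ⊇ {b,c,d}; new: +{b,d}
  S→C: FOLLOW(C) ⊇ FOLLOW(S) ⊇ {$,b,c,d}; new: +{$}
  S→d A: FOLLOW(A) ⊇ FOLLOW(S) ⊇ {$,b,c,d}; new: +{$,b,c,d}
  S→d B: FOLLOW(B) ⊇ FOLLOW(S) ⊇ {$,b,c,d}; new: +{$}
  FOLLOW[S]={$,b,c,d}  FOLLOW[A]={$,b,c,d}  FOLLOW[B]={$,b,c,d}  FOLLOW[C]={$,b,c,d}
iter 2: (stable)
  FOLLOW[S]={$,b,c,d}  FOLLOW[A]={$,b,c,d}  FOLLOW[B]={$,b,c,d}  FOLLOW[C]={$,b,c,d}

FOLLOW(S) = ["$", "b", "c", "d"]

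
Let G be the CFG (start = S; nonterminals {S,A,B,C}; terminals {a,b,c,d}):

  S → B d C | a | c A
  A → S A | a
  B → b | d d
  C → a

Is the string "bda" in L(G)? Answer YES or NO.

Convert to CNF:
  S -> B X2 | T1 A | a
  A -> S A | a
  B -> T0 T0 | b
  C -> a
  T0 -> d
  T1 -> c
  X2 -> T0 C

CYK table (by increasing span):
  [0..0]={B}  "b"
  [1..1]={T0}  "d"  orig:{}
  [2..2]={A,C,S}  "a"
  [0..1]=∅  "bd"
  [1..2]={X2}  "da"  orig:{}
  [0..2]={S}  "bda"

S ∈ T[0,2] ⇒ YES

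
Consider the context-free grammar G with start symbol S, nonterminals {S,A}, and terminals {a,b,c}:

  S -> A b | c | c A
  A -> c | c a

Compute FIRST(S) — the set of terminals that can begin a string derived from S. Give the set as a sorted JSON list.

FIRST iteration:
round 1:
  A via A→c: +{c}
  S via S→A b: +{c}
  FIRST(S)={c}  FIRST(A)={c}
round 2: — fixpoint
  FIRST(S)={c}  FIRST(A)={c}

FIRST(S) = ["c"]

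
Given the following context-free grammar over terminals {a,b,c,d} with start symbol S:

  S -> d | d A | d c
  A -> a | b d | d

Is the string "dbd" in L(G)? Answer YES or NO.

CNF form of G:
  S -> T1 A | T1 T2 | d
  A -> T0 T1 | a | d
  T0 -> b
  T1 -> d
  T2 -> c

CYK fill:
  T[0,0] 'd' = {A,S,T1}  orig:{A,S}
  T[1,1] 'b' = {T0}  orig:{}
  T[2,2] 'd' = {A,S,T1}  orig:{A,S}
  T[0,1] 'db' = ∅
  T[1,2] 'bd' = {A}
  T[0,2] 'dbd' = {S}

S ∈ T[0,2] ⇒ YES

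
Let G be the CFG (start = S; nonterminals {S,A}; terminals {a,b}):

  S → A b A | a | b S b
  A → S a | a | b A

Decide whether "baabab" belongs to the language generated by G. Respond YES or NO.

Convert to CNF:
  S -> A X2 | T1 X3 | a
  A -> S T0 | T1 A | a
  T0 -> a
  T1 -> b
  X2 -> T1 A
  X3 -> S T1

CYK table (by increasing span):
  [0..0]={T1}  "b"  orig:{}
  [1..1]={A,S,T0}  "a"  orig:{A,S}
  [2..2]={A,S,T0}  "a"  orig:{A,S}
  [3..3]={T1}  "b"  orig:{}
  [4..4]={A,S,T0}  "a"  orig:{A,S}
  [5..5]={T1}  "b"  orig:{}
  [0..1]={A,X2}  "ba"  orig:{A}
  [1..2]={A}  "aa"
  [2..3]={X3}  "ab"  orig:{}
  [3..4]={A,X2}  "ba"  orig:{A}
  [4..5]={X3}  "ab"  orig:{}
  [0..2]={A,X2}  "baa"  orig:{A}
  [1..3]=∅  "aab"
  [2..4]={S}  "aba"
  [3..5]={S}  "bab"
  [0..3]=∅  "baab"
  [1..4]={S}  "aaba"
  [2..5]={X3}  "abab"  orig:{}
  [0..4]={S}  "baaba"
  [1..5]={X3}  "aabab"  orig:{}
  [0..5]={S,X3}  "baabab"  orig:{S}

S ∈ T[0,5] ⇒ YES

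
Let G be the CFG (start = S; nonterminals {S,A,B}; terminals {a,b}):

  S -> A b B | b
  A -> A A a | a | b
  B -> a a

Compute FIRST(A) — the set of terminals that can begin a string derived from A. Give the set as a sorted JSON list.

FIRST iteration:
iter 1:
  A via A→a: +{a}
  A via A→b: +{b}
  B via B→a a: +{a}
  S via S→A b B: +{a,b}
  FIRST[S]={a,b}  FIRST[A]={a,b}  FIRST[B]={a}
iter 2: done
  FIRST[S]={a,b}  FIRST[A]={a,b}  FIRST[B]={a}

FIRST(A) = ["a", "b"]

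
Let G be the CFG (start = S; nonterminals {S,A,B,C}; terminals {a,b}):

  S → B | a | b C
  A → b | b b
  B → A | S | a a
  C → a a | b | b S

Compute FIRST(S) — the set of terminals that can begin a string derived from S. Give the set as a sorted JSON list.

Compute FIRST by fixpoint:
round 1:
  A via A→b: +{b}
  B via B→A: +{b}
  B via B→a a: +{a}
  C via C→a a: +{a}
  C via C→b: +{b}
  S via S→B: +{a,b}
  S: {a,b}  A: {b}  B: {a,b}  C: {a,b}
round 2: (stable)
  S: {a,b}  A: {b}  B: {a,b}  C: {a,b}

FIRST(S) = ["a", "b"]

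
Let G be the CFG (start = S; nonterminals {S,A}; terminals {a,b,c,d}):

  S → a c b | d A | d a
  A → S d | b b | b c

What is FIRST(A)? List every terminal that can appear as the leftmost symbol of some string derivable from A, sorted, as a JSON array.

FIRST sets, iterate to fixpoint:
pass 1:
  A via A→b b: +{b}
  S via S→a c b: +{a}
  S via S→d A: +{d}
  FIRST[S]={a,d}  FIRST[A]={b}
pass 2:
  A via A→S d: +{a,d}
  FIRST[S]={a,d}  FIRST[A]={a,b,d}
pass 3: (stable)
  FIRST[S]={a,d}  FIRST[A]={a,b,d}

FIRST(A) = ["a", "b", "d"]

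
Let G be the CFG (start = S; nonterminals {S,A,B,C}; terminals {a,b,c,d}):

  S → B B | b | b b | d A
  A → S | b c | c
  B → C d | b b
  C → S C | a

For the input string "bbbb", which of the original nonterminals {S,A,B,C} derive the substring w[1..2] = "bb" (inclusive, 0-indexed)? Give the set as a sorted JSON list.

CNF form of G:
  S -> B B | T0 T0 | T2 A | b
  A -> B B | T0 T0 | T0 T1 | T2 A | b | c
  B -> C T2 | T0 T0
  C -> S C | a
  T0 -> b
  T1 -> c
  T2 -> d

CYK table (by increasing span) (cells [i..j] with 1 ≤ i ≤ j ≤ 2 only):
  [1..1]={A,S,T0}  "b"  orig:{A,S}
  [2..2]={A,S,T0}  "b"  orig:{A,S}
  [1..2]={A,B,S}  "bb"

Original NTs in T[1,2] deriving "bb": ["A", "B", "S"]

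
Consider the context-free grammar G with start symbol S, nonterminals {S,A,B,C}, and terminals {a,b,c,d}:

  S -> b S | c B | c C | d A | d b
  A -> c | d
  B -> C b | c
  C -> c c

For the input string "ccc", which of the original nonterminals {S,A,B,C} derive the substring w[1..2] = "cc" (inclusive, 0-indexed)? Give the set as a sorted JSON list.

CNF form of G:
  S -> T0 S | T1 B | T1 C | T2 A | T2 T0
  A -> c | d
  B -> C T0 | c
  C -> T1 T1
  T0 -> b
  T1 -> c
  T2 -> d

CYK table (by increasing span) — only the sub-triangle for w[1..2]:
  [1..1]={A,B,T1}  "c"  orig:{A,B}
  [2..2]={A,B,T1}  "c"  orig:{A,B}
  [1..2]={C,S}  "cc"

Original NTs in T[1,2] deriving "cc": ["C", "S"]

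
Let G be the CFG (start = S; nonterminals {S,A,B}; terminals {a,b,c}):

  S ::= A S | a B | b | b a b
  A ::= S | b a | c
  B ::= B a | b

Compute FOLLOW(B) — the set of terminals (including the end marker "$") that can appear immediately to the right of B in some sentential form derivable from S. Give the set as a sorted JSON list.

Compute FIRST by fixpoint:
[1]
  A via A→b a: +{b}
  A via A→c: +{c}
  B via B→b: +{b}
  S via S→A S: +{b,c}
  S via S→a B: +{a}
  FIRST[S]={a,b,c}  FIRST[A]={b,c}  FIRST[B]={b}
[2]
  A via A→S: +{a}
  FIRST[S]={a,b,c}  FIRST[A]={a,b,c}  FIRST[B]={b}
[3] (stable)
  FIRST[S]={a,b,c}  FIRST[A]={a,b,c}  FIRST[B]={b}

FOLLOW sets:
initialize: $ ∈ FOLLOW(S)
[1]
  B→B a: FOLLOW(B) ⊇ FIRST(a) = {a}; new: +{a}
  S→A S: FOLLOW(A) ⊇ FIRST(S) = {a,b,c}; new: +{a,b,c}
  S→a B: FOLLOW(B) ⊇ FOLLOW(S) ⊇ {$}; new: +{$}
  S: {$}  A: {a,b,c}  B: {$,a}
[2]
  A→S: FOLLOW(S) ⊇ FOLLOW(A) ⊇ {a,b,c}; new: +{a,b,c}
  S→a B: FOLLOW(B) ⊇ FOLLOW(S) ⊇ {$,a,b,c}; new: +{b,c}
  S: {$,a,b,c}  A: {a,b,c}  B: {$,a,b,c}
[3] — fixpoint
  S: {$,a,b,c}  A: {a,b,c}  B: {$,a,b,c}

FOLLOW(B) = ["$", "a", "b", "c"]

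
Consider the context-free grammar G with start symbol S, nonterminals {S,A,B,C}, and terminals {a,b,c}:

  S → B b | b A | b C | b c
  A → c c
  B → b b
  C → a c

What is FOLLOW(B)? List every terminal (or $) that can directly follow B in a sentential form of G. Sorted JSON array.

Compute FIRST by fixpoint:
iter 1:
  A via A→c c: +{c}
  B via B→b b: +{b}
  C via C→a c: +{a}
  S via S→B b: +{b}
  FIRST(S)={b}  FIRST(A)={c}  FIRST(B)={b}  FIRST(C)={a}
iter 2: done
  FIRST(S)={b}  FIRST(A)={c}  FIRST(B)={b}  FIRST(C)={a}

FOLLOW sets:
seed FOLLOW(S) with $
round 1:
  S→B b: FOLLOW(B) ⊇ FIRST(b) = {b}; new: +{b}
  S→b A: FOLLOW(A) ⊇ FOLLOW(S) ⊇ {$}; new: +{$}
  S→b C: FOLLOW(C) ⊇ FOLLOW(S) ⊇ {$}; new: +{$}
  FOLLOW[S]={$}  FOLLOW[A]={$}  FOLLOW[B]={b}  FOLLOW[C]={$}
round 2: done
  FOLLOW[S]={$}  FOLLOW[A]={$}  FOLLOW[B]={b}  FOLLOW[C]={$}

FOLLOW(B) = ["b"]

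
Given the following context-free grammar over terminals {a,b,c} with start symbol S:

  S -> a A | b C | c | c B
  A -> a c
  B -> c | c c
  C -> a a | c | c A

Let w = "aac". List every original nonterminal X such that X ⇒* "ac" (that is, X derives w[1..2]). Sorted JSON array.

CNF form of G:
  S -> T0 A | T1 B | T2 C | c
  A -> T0 T1
  B -> T1 T1 | c
  C -> T0 T0 | T1 A | c
  T0 -> a
  T1 -> c
  T2 -> b

CYK fill, restricted to cells inside w[1..2]:
  [1..1]={T0}  "a"  orig:{}
  [2..2]={B,C,S,T1}  "c"  orig:{B,C,S}
  [1..2]={A}  "ac"

Original NTs in T[1,2] deriving "ac": ["A"]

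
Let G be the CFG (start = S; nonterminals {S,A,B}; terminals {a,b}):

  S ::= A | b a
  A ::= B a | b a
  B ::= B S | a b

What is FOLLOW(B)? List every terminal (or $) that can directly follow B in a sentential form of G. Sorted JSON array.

Compute FIRST by fixpoint:
[1]
  A via A→b a: +{b}
  B via B→a b: +{a}
  S via S→A: +{b}
  FIRST[S]={b}  FIRST[A]={b}  FIRST[B]={a}
[2]
  A via A→B a: +{a}
  S via S→A: +{a}
  FIRST[S]={a,b}  FIRST[A]={a,b}  FIRST[B]={a}
[3] (stable)
  FIRST[S]={a,b}  FIRST[A]={a,b}  FIRST[B]={a}

FOLLOW sets:
FOLLOW(S) := {$}
pass 1:
  A→B a: FOLLOW(B) ⊇ FIRST(a) = {a}; new: +{a}
  B→B S: FOLLOW(B) ⊇ FIRST(S) = {a,b}; new: +{b}
  B→B S: FOLLOW(S) ⊇ FOLLOW(B) ⊇ {a,b}; new: +{a,b}
  S→A: FOLLOW(A) ⊇ FOLLOW(S) ⊇ {$,a,b}; new: +{$,a,b}
  S: {$,a,b}  A: {$,a,b}  B: {a,b}
pass 2: (no change)
  S: {$,a,b}  A: {$,a,b}  B: {a,b}

FOLLOW(B) = ["a", "b"]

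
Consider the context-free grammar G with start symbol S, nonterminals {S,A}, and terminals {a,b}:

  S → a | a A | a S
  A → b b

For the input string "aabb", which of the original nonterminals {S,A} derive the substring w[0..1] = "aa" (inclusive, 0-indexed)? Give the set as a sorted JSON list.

Convert to CNF:
  S -> T1 A | T1 S | a
  A -> T0 T0
  T0 -> b
  T1 -> a

Fill CYK table bottom-up — only the sub-triangle for w[0..1]:
  T[0,0] 'a' = {S,T1}  orig:{S}
  T[1,1] 'a' = {S,T1}  orig:{S}
  T[0,1] 'aa' = {S}

Original NTs in T[0,1] deriving "aa": ["S"]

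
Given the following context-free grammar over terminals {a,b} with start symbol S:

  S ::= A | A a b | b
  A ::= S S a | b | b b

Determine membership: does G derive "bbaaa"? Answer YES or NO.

Convert to CNF:
  S -> A X3 | S X4 | T1 T1 | b
  A -> S X2 | T1 T1 | b
  T0 -> a
  T1 -> b
  X2 -> S T0
  X3 -> T0 T1
  X4 -> S T0

CYK fill:
  T[0,0] 'b' = {A,S,T1}  orig:{A,S}
  T[1,1] 'b' = {A,S,T1}  orig:{A,S}
  T[2,2] 'a' = {T0}  orig:{}
  T[3,3] 'a' = {T0}  orig:{}
  T[4,4] 'a' = {T0}  orig:{}
  T[0,1] 'bb' = {A,S}
  T[1,2] 'ba' = {X2,X4}  orig:{}
  T[2,3] 'aa' = ∅
  T[3,4] 'aa' = ∅
  T[0,2] 'bba' = {A,S,X2,X4}  orig:{A,S}
  T[1,3] 'baa' = ∅
  T[2,4] 'aaa' = ∅
  T[0,3] 'bbaa' = {X2,X4}  orig:{}
  T[1,4] 'baaa' = ∅
  T[0,4] 'bbaaa' = ∅

S ∉ T[0,4] ⇒ NO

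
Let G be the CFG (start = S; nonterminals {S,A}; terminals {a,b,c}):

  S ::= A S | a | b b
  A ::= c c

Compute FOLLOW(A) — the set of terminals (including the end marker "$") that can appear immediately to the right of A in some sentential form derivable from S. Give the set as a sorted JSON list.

Compute FIRST by fixpoint:
[1]
  A via A→c c: +{c}
  S via S→A S: +{c}
  S via S→a: +{a}
  S via S→b b: +{b}
  FIRST[S]={a,b,c}  FIRST[A]={c}
[2] (no change)
  FIRST[S]={a,b,c}  FIRST[A]={c}

Compute FOLLOW by fixpoint:
FOLLOW(S) := {$}
round 1:
  S→A S: FOLLOW(A) ⊇ FIRST(S) = {a,b,c}; new: +{a,b,c}
  FOLLOW(S)={$}  FOLLOW(A)={a,b,c}
round 2: — fixpoint
  FOLLOW(S)={$}  FOLLOW(A)={a,b,c}

FOLLOW(A) = ["a", "b", "c"]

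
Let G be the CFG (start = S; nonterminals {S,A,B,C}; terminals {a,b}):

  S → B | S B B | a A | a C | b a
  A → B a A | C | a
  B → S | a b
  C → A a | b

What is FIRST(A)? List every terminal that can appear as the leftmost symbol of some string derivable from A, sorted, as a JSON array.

Compute FIRST by fixpoint:
[1]
  A via A→a: +{a}
  B via B→a b: +{a}
  C via C→A a: +{a}
  C via C→b: +{b}
  S via S→B: +{a}
  S via S→b a: +{b}
  S: {a,b}  A: {a}  B: {a}  C: {a,b}
[2]
  A via A→C: +{b}
  B via B→S: +{b}
  S: {a,b}  A: {a,b}  B: {a,b}  C: {a,b}
[3] — fixpoint
  S: {a,b}  A: {a,b}  B: {a,b}  C: {a,b}

FIRST(A) = ["a", "b"]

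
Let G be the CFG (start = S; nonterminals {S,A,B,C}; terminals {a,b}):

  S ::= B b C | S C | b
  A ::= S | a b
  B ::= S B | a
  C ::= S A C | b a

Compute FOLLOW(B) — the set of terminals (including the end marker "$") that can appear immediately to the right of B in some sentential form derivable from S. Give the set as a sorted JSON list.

FIRST iteration:
iter 1:
  A via A→a b: +{a}
  B via B→a: +{a}
  C via C→b a: +{b}
  S via S→B b C: +{a}
  S via S→b: +{b}
  S: {a,b}  A: {a}  B: {a}  C: {b}
iter 2:
  A via A→S: +{b}
  B via B→S B: +{b}
  C via C→S A C: +{a}
  S: {a,b}  A: {a,b}  B: {a,b}  C: {a,b}
iter 3: (stable)
  S: {a,b}  A: {a,b}  B: {a,b}  C: {a,b}

FOLLOW iteration:
initialize: $ ∈ FOLLOW(S)
round 1:
  B→S B: FOLLOW(S) ⊇ FIRST(B) = {a,b}; new: +{a,b}
  C→S A C: FOLLOW(A) ⊇ FIRST(C) = {a,b}; new: +{a,b}
  S→B b C: FOLLOW(B) ⊇ FIRST(b) = {b}; new: +{b}
  S→B b C: FOLLOW(C) ⊇ FOLLOW(S) ⊇ {$,a,b}; new: +{$,a,b}
  FOLLOW[S]={$,a,b}  FOLLOW[A]={a,b}  FOLLOW[B]={b}  FOLLOW[C]={$,a,b}
round 2: (stable)
  FOLLOW[S]={$,a,b}  FOLLOW[A]={a,b}  FOLLOW[B]={b}  FOLLOW[C]={$,a,b}

FOLLOW(B) = ["b"]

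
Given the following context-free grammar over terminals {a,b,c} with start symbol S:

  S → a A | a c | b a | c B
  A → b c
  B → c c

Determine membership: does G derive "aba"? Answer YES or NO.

CNF form of G:
  S -> T0 T2 | T1 B | T2 A | T2 T1
  A -> T0 T1
  B -> T1 T1
  T0 -> b
  T1 -> c
  T2 -> a

CYK table (by increasing span):
  T[0,0] 'a' = {T2}  orig:{}
  T[1,1] 'b' = {T0}  orig:{}
  T[2,2] 'a' = {T2}  orig:{}
  T[0,1] 'ab' = ∅
  T[1,2] 'ba' = {S}
  T[0,2] 'aba' = ∅

S ∉ T[0,2] ⇒ NO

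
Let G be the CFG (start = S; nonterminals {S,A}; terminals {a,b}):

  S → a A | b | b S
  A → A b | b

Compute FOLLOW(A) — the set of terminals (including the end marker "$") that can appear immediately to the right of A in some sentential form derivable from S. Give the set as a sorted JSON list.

Compute FIRST by fixpoint:
pass 1:
  A via A→b: +{b}
  S via S→a A: +{a}
  S via S→b: +{b}
  FIRST[S]={a,b}  FIRST[A]={b}
pass 2: done
  FIRST[S]={a,b}  FIRST[A]={b}

FOLLOW iteration:
seed FOLLOW(S) with $
[1]
  A→A b: FOLLOW(A) ⊇ FIRST(b) = {b}; new: +{b}
  S→a A: FOLLOW(A) ⊇ FOLLOW(S) ⊇ {$}; new: +{$}
  S: {$}  A: {$,b}
[2] (stable)
  S: {$}  A: {$,b}

FOLLOW(A) = ["$", "b"]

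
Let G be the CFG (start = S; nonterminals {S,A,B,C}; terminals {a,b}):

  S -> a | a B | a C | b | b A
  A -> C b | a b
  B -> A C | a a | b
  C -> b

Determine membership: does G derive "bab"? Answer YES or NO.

Convert to CNF:
  S -> T0 A | T1 B | T1 C | a | b
  A -> C T0 | T1 T0
  B -> A C | T1 T1 | b
  C -> b
  T0 -> b
  T1 -> a

Fill CYK table bottom-up:
  T[0,0] 'b' = {B,C,S,T0}  orig:{B,C,S}
  T[1,1] 'a' = {S,T1}  orig:{S}
  T[2,2] 'b' = {B,C,S,T0}  orig:{B,C,S}
  T[0,1] 'ba' = ∅
  T[1,2] 'ab' = {A,S}
  T[0,2] 'bab' = {S}

S ∈ T[0,2] ⇒ YES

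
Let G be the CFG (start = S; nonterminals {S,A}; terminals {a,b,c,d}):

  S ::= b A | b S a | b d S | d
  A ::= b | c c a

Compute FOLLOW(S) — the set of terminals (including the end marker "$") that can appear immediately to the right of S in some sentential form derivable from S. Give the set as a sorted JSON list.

Compute FIRST by fixpoint:
[1]
  A via A→b: +{b}
  A via A→c c a: +{c}
  S via S→b A: +{b}
  S via S→d: +{d}
  FIRST[S]={b,d}  FIRST[A]={b,c}
[2] (stable)
  FIRST[S]={b,d}  FIRST[A]={b,c}

FOLLOW sets:
seed FOLLOW(S) with $
round 1:
  S→b A: FOLLOW(A) ⊇ FOLLOW(S) ⊇ {$}; new: +{$}
  S→b S a: FOLLOW(S) ⊇ FIRST(a) = {a}; new: +{a}
  S: {$,a}  A: {$}
round 2:
  S→b A: FOLLOW(A) ⊇ FOLLOW(S) ⊇ {$,a}; new: +{a}
  S: {$,a}  A: {$,a}
round 3: (stable)
  S: {$,a}  A: {$,a}

FOLLOW(S) = ["$", "a"]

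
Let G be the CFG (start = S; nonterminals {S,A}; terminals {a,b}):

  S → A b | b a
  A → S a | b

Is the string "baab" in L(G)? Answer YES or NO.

Convert to CNF:
  S -> A T1 | T1 T0
  A -> S T0 | b
  T0 -> a
  T1 -> b

CYK table (by increasing span):
  cell(0,0) b: {A,T1}  orig:{A}
  cell(1,1) a: {T0}  orig:{}
  cell(2,2) a: {T0}  orig:{}
  cell(3,3) b: {A,T1}  orig:{A}
  cell(0,1) ba: {S}
  cell(1,2) aa: ∅
  cell(2,3) ab: ∅
  cell(0,2) baa: {A}
  cell(1,3) aab: ∅
  cell(0,3) baab: {S}

S ∈ T[0,3] ⇒ YES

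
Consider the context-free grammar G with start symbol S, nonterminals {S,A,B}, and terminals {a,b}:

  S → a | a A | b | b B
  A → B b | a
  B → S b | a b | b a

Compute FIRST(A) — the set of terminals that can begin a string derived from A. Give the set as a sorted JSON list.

FIRST iteration:
[1]
  A via A→a: +{a}
  B via B→a b: +{a}
  B via B→b a: +{b}
  S via S→a: +{a}
  S via S→b: +{b}
  S: {a,b}  A: {a}  B: {a,b}
[2]
  A via A→B b: +{b}
  S: {a,b}  A: {a,b}  B: {a,b}
[3] done
  S: {a,b}  A: {a,b}  B: {a,b}

FIRST(A) = ["a", "b"]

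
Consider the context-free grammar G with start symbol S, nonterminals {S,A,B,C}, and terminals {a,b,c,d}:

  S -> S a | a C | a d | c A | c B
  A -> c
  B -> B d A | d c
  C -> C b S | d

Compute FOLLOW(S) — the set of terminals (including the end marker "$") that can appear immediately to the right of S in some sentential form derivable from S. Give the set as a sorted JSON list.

FIRST iteration:
round 1:
  A via A→c: +{c}
  B via B→d c: +{d}
  C via C→d: +{d}
  S via S→a C: +{a}
  S via S→c A: +{c}
  S: {a,c}  A: {c}  B: {d}  C: {d}
round 2: — fixpoint
  S: {a,c}  A: {c}  B: {d}  C: {d}

FOLLOW sets:
FOLLOW(S) := {$}
iter 1:
  B→B d A: FOLLOW(B) ⊇ FIRST(d) = {d}; new: +{d}
  B→B d A: FOLLOW(A) ⊇ FOLLOW(B) ⊇ {d}; new: +{d}
  C→C b S: FOLLOW(C) ⊇ FIRST(b) = {b}; new: +{b}
  C→C b S: FOLLOW(S) ⊇ FOLLOW(C) ⊇ {b}; new: +{b}
  S→S a: FOLLOW(S) ⊇ FIRST(a) = {a}; new: +{a}
  S→a C: FOLLOW(C) ⊇ FOLLOW(S) ⊇ {$,a,b}; new: +{$,a}
  S→c A: FOLLOW(A) ⊇ FOLLOW(S) ⊇ {$,a,b}; new: +{$,a,b}
  S→c B: FOLLOW(B) ⊇ FOLLOW(S) ⊇ {$,a,b}; new: +{$,a,b}
  S: {$,a,b}  A: {$,a,b,d}  B: {$,a,b,d}  C: {$,a,b}
iter 2: (stable)
  S: {$,a,b}  A: {$,a,b,d}  B: {$,a,b,d}  C: {$,a,b}

FOLLOW(S) = ["$", "a", "b"]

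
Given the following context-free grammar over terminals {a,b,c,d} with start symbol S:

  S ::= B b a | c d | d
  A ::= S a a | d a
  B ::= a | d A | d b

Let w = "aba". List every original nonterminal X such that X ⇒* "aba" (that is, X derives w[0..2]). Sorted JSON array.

CNF form of G:
  S -> B X5 | T3 T1 | d
  A -> S X4 | T1 T0
  B -> T1 A | T1 T2 | a
  T0 -> a
  T1 -> d
  T2 -> b
  T3 -> c
  X4 -> T0 T0
  X5 -> T2 T0

Fill CYK table bottom-up, restricted to cells inside w[0..2]:
  [0..0]={B,T0}  "a"  orig:{B}
  [1..1]={T2}  "b"  orig:{}
  [2..2]={B,T0}  "a"  orig:{B}
  [0..1]=∅  "ab"
  [1..2]={X5}  "ba"  orig:{}
  [0..2]={S}  "aba"

Original NTs in T[0,2] deriving "aba": ["S"]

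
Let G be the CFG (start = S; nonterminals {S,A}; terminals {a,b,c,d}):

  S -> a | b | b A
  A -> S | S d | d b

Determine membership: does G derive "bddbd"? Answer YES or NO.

CNF form of G:
  S -> T1 A | a | b
  A -> S T0 | T0 T1 | T1 A | a | b
  T0 -> d
  T1 -> b

CYK table (by increasing span):
  T[0,0] 'b' = {A,S,T1}  orig:{A,S}
  T[1,1] 'd' = {T0}  orig:{}
  T[2,2] 'd' = {T0}  orig:{}
  T[3,3] 'b' = {A,S,T1}  orig:{A,S}
  T[4,4] 'd' = {T0}  orig:{}
  T[0,1] 'bd' = {A}
  T[1,2] 'dd' = ∅
  T[2,3] 'db' = {A}
  T[3,4] 'bd' = {A}
  T[0,2] 'bdd' = ∅
  T[1,3] 'ddb' = ∅
  T[2,4] 'dbd' = ∅
  T[0,3] 'bddb' = ∅
  T[1,4] 'ddbd' = ∅
  T[0,4] 'bddbd' = ∅

S ∉ T[0,4] ⇒ NO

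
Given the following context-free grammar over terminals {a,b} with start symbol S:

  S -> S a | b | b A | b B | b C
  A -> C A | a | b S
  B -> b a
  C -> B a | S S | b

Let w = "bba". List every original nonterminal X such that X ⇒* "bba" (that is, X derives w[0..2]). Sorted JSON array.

CNF form of G:
  S -> S T1 | T0 A | T0 B | T0 C | b
  A -> C A | T0 S | a
  B -> T0 T1
  C -> B T1 | S S | b
  T0 -> b
  T1 -> a

Fill CYK table bottom-up (cells [i..j] with 0 ≤ i ≤ j ≤ 2 only):
  cell(0,0) b: {C,S,T0}  orig:{C,S}
  cell(1,1) b: {C,S,T0}  orig:{C,S}
  cell(2,2) a: {A,T1}  orig:{A}
  cell(0,1) bb: {A,C,S}
  cell(1,2) ba: {A,B,S}
  cell(0,2) bba: {A,C,S}

Original NTs in T[0,2] deriving "bba": ["A", "C", "S"]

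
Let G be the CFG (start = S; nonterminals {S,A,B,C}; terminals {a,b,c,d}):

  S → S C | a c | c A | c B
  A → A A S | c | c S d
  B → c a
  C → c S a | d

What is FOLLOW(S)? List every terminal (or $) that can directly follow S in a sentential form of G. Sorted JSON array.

FIRST sets, iterate to fixpoint:
round 1:
  A via A→c: +{c}
  B via B→c a: +{c}
  C via C→c S a: +{c}
  C via C→d: +{d}
  S via S→a c: +{a}
  S via S→c A: +{c}
  FIRST(S)={a,c}  FIRST(A)={c}  FIRST(B)={c}  FIRST(C)={c,d}
round 2: — fixpoint
  FIRST(S)={a,c}  FIRST(A)={c}  FIRST(B)={c}  FIRST(C)={c,d}

Compute FOLLOW by fixpoint:
FOLLOW(S) := {$}
[1]
  A→A A S: FOLLOW(A) ⊇ FIRST(A) = {c}; new: +{c}
  A→A A S: FOLLOW(A) ⊇ FIRST(S) = {a,c}; new: +{a}
  A→A A S: FOLLOW(S) ⊇ FOLLOW(A) ⊇ {a,c}; new: +{a,c}
  A→c S d: FOLLOW(S) ⊇ FIRST(d) = {d}; new: +{d}
  S→S C: FOLLOW(C) ⊇ FOLLOW(S) ⊇ {$,a,c,d}; new: +{$,a,c,d}
  S→c A: FOLLOW(A) ⊇ FOLLOW(S) ⊇ {$,a,c,d}; new: +{$,d}
  S→c B: FOLLOW(B) ⊇ FOLLOW(S) ⊇ {$,a,c,d}; new: +{$,a,c,d}
  FOLLOW(S)={$,a,c,d}  FOLLOW(A)={$,a,c,d}  FOLLOW(B)={$,a,c,d}  FOLLOW(C)={$,a,c,d}
[2] — fixpoint
  FOLLOW(S)={$,a,c,d}  FOLLOW(A)={$,a,c,d}  FOLLOW(B)={$,a,c,d}  FOLLOW(C)={$,a,c,d}

FOLLOW(S) = ["$", "a", "c", "d"]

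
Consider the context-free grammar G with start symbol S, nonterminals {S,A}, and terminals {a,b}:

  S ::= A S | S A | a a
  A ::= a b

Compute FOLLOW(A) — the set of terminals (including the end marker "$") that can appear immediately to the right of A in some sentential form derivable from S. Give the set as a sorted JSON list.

FIRST iteration:
iter 1:
  A via A→a b: +{a}
  S via S→A S: +{a}
  FIRST(S)={a}  FIRST(A)={a}
iter 2: — fixpoint
  FIRST(S)={a}  FIRST(A)={a}

Compute FOLLOW by fixpoint:
FOLLOW(S) := {$}
round 1:
  S→A S: FOLLOW(A) ⊇ FIRST(S) = {a}; new: +{a}
  S→S A: FOLLOW(S) ⊇ FIRST(A) = {a}; new: +{a}
  S→S A: FOLLOW(A) ⊇ FOLLOW(S) ⊇ {$,a}; new: +{$}
  FOLLOW[S]={$,a}  FOLLOW[A]={$,a}
round 2: (no change)
  FOLLOW[S]={$,a}  FOLLOW[A]={$,a}

FOLLOW(A) = ["$", "a"]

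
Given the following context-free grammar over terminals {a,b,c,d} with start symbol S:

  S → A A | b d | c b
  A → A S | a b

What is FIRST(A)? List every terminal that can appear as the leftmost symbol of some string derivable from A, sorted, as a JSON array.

Compute FIRST by fixpoint:
[1]
  A via A→a b: +{a}
  S via S→A A: +{a}
  S via S→b d: +{b}
  S via S→c b: +{c}
  FIRST[S]={a,b,c}  FIRST[A]={a}
[2] (stable)
  FIRST[S]={a,b,c}  FIRST[A]={a}

FIRST(A) = ["a"]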